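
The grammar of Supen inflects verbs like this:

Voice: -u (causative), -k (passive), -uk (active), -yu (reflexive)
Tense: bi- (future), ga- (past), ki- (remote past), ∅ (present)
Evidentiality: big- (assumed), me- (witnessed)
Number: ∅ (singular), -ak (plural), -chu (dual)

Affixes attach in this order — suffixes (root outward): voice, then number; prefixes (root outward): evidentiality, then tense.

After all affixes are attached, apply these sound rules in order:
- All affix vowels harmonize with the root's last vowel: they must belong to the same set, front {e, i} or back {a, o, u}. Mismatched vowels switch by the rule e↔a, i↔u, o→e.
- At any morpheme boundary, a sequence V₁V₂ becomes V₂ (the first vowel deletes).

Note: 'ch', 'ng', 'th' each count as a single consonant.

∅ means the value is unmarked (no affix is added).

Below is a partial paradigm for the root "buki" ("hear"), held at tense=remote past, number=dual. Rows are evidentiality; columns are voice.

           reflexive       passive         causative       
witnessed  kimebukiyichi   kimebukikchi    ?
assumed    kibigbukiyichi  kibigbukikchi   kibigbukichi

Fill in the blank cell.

kimebukichi

Attach evidentiality witnessed me- → mebuki.
Attach voice causative -u → mebukiu.
Attach tense remote past ki- → kimebukiu.
Attach number dual -chu → kimebukiuchu.
Apply vowel harmony: kimebukiuchu → kimebukiichi.
Apply vowel deletion: kimebukiichi → kimebukichi.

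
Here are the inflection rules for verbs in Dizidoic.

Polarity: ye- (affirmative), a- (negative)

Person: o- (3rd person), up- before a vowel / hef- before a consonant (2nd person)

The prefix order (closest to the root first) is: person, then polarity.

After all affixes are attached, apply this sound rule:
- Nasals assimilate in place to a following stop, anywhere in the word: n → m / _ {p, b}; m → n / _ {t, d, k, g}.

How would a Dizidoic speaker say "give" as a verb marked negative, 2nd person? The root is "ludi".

ahefludi

Attach person 2nd person hef- (before consonant 'l') → hefludi.
Attach polarity negative a- → ahefludi.
Nasal assimilation: no change.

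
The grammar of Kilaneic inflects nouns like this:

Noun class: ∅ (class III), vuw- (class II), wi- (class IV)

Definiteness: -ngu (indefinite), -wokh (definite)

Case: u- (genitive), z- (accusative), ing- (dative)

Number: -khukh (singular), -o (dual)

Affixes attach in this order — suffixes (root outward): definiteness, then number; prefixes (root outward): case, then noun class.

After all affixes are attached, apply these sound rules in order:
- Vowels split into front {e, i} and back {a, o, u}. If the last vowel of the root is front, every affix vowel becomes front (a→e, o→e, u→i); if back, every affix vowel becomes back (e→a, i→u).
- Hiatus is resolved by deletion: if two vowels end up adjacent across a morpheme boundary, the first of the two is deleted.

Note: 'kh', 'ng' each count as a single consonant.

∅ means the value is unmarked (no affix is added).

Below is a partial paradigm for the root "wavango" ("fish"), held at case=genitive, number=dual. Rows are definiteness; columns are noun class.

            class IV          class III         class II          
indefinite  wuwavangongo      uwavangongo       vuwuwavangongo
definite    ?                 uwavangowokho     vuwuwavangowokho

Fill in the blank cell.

Attach case genitive u- → uwavango.
Attach definiteness definite -wokh → uwavangowokh.
Attach noun class class IV wi- → wiuwavangowokh.
Attach number dual -o → wiuwavangowokho.
Apply vowel harmony: wiuwavangowokho → wuuwavangowokho.
Apply vowel deletion: wuuwavangowokho → wuwavangowokho.

wuwavangowokho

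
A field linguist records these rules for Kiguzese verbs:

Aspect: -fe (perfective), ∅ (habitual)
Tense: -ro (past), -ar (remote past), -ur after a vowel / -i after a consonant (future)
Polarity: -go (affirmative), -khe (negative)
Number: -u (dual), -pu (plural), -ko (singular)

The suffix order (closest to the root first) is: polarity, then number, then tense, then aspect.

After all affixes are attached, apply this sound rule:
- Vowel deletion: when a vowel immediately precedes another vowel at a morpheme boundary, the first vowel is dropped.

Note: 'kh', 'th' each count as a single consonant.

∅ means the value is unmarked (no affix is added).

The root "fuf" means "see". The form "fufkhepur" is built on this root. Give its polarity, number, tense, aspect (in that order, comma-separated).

Segment: fuf-khe-pu-ur.
polarity: -khe → negative.
number: -pu → plural.
tense: -ur/i → future.
aspect: ∅ → habitual.

negative, plural, future, habitual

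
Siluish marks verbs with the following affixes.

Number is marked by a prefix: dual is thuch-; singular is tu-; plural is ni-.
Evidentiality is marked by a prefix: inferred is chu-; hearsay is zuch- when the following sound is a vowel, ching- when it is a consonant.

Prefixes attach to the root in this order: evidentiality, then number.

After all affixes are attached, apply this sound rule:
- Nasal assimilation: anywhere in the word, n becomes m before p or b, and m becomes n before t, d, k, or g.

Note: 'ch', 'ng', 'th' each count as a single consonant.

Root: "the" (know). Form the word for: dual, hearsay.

Attach evidentiality hearsay ching- (before consonant 'th') → chingthe.
Attach number dual thuch- → thuchchingthe.
Nasal assimilation: no change.

thuchchingthe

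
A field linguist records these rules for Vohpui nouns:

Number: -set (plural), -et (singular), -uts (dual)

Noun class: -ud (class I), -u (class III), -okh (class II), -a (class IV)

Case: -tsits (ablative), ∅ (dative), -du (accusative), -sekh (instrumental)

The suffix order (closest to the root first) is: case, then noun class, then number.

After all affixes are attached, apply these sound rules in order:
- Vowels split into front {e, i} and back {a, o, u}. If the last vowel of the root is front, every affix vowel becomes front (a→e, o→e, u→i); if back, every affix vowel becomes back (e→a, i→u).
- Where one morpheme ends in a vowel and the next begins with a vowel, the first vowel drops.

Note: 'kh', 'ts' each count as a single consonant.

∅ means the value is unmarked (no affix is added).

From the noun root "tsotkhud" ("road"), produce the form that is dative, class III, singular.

tsotkhudat

case = dative: zero marking, form stays tsotkhud.
Attach noun class class III -u → tsotkhudu.
Attach number singular -et → tsotkhuduet.
Apply vowel harmony: tsotkhuduet → tsotkhuduat.
Apply vowel deletion: tsotkhuduat → tsotkhudat.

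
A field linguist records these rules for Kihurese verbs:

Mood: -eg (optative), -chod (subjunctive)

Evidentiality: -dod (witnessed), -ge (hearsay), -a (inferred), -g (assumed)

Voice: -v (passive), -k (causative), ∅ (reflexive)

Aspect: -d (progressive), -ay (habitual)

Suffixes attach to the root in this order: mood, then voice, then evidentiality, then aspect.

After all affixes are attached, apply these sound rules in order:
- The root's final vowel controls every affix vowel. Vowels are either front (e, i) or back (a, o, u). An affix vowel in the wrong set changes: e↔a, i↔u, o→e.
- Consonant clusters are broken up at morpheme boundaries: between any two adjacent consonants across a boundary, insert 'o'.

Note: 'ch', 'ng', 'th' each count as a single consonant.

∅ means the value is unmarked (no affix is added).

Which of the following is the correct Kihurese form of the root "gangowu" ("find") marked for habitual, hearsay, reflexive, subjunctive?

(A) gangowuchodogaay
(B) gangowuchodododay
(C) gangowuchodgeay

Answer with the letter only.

A

Attach mood subjunctive -chod → gangowuchod.
voice = reflexive: zero marking, form stays gangowuchod.
Attach evidentiality hearsay -ge → gangowuchodge.
Attach aspect habitual -ay → gangowuchodgeay.
Apply vowel harmony: gangowuchodgeay → gangowuchodgaay.
Apply epenthesis: gangowuchodgaay → gangowuchodogaay.
So the correct form is gangowuchodogaay, option (A).
(B) gangowuchodododay is wrong: it uses witnessed instead of hearsay for evidentiality.
(C) gangowuchodgeay is wrong: it fails to apply the sound rule(s).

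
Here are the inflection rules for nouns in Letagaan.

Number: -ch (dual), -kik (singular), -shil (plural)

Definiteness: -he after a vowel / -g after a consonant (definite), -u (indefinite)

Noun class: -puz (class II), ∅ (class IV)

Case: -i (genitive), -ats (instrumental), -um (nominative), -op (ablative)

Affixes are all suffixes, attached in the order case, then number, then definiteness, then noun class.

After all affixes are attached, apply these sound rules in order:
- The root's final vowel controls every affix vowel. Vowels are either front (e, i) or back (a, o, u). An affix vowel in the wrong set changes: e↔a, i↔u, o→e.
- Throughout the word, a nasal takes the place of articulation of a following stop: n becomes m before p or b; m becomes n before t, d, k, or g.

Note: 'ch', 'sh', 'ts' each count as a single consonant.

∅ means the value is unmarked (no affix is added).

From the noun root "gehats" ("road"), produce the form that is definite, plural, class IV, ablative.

Attach case ablative -op → gehatsop.
Attach number plural -shil → gehatsopshil.
Attach definiteness definite -g (after consonant 'l') → gehatsopshilg.
noun class = class IV: zero marking, form stays gehatsopshilg.
Apply vowel harmony: gehatsopshilg → gehatsopshulg.
Nasal assimilation: no change.

gehatsopshulg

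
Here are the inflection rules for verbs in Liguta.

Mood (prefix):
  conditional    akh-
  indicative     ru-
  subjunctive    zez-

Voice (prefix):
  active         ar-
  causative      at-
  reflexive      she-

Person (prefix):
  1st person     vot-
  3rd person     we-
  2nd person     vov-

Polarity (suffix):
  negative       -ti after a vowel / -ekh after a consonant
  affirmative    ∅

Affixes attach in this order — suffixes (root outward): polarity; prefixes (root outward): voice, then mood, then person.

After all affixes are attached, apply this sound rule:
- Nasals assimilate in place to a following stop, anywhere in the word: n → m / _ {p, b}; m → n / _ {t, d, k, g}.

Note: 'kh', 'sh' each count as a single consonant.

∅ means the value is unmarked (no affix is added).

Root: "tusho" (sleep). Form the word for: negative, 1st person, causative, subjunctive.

Attach polarity negative -ti (after vowel 'o') → tushoti.
Attach voice causative at- → attushoti.
Attach mood subjunctive zez- → zezattushoti.
Attach person 1st person vot- → votzezattushoti.
Nasal assimilation: no change.

votzezattushoti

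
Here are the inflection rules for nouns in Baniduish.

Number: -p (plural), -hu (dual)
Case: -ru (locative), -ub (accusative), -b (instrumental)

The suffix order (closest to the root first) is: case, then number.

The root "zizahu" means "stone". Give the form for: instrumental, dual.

zizahubhu

Attach case instrumental -b → zizahub.
Attach number dual -hu → zizahubhu.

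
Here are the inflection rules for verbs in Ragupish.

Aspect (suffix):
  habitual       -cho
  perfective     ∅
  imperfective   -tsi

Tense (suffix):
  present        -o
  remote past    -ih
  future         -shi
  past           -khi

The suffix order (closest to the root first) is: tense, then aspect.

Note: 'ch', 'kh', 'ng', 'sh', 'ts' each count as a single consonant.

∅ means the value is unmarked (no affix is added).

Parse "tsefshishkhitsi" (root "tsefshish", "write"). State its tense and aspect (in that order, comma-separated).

Segment: tsefshish-khi-tsi.
tense: -khi → past.
aspect: -tsi → imperfective.

past, imperfective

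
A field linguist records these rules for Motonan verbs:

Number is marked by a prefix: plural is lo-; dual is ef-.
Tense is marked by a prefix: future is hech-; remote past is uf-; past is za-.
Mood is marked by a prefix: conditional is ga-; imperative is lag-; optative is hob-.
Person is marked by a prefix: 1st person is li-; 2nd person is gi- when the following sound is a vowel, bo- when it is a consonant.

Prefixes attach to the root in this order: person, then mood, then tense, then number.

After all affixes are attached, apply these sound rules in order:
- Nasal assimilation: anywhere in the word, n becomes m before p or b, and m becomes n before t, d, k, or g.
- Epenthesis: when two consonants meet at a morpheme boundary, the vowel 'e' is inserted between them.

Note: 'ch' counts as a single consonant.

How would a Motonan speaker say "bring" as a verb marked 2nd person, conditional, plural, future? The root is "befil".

lohechegabobefil

Attach person 2nd person bo- (before consonant 'b') → bobefil.
Attach mood conditional ga- → gabobefil.
Attach tense future hech- → hechgabobefil.
Attach number plural lo- → lohechgabobefil.
Nasal assimilation: no change.
Apply epenthesis: lohechgabobefil → lohechegabobefil.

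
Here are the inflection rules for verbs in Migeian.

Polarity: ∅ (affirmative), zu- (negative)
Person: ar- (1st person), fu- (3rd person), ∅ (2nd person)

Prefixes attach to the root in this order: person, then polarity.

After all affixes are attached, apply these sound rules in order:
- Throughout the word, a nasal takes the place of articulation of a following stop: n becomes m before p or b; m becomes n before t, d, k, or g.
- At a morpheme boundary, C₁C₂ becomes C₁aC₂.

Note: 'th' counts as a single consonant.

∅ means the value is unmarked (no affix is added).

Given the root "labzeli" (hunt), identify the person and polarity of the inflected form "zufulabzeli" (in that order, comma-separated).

3rd person, negative

Segment: zu-fu-labzeli.
person: fu- → 3rd person.
polarity: zu- → negative.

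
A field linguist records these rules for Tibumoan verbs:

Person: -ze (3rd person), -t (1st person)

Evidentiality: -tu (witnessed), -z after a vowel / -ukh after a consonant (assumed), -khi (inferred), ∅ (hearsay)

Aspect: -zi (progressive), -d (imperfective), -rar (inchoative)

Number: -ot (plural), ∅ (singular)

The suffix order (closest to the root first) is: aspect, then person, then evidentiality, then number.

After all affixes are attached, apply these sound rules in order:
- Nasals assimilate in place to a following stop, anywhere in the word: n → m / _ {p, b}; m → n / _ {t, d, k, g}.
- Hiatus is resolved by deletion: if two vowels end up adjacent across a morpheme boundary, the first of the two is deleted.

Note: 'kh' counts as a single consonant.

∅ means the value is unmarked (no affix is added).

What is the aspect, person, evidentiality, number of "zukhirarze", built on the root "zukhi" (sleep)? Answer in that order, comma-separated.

inchoative, 3rd person, hearsay, singular

Segment: zukhi-rar-ze.
aspect: -rar → inchoative.
person: -ze → 3rd person.
evidentiality: ∅ → hearsay.
number: ∅ → singular.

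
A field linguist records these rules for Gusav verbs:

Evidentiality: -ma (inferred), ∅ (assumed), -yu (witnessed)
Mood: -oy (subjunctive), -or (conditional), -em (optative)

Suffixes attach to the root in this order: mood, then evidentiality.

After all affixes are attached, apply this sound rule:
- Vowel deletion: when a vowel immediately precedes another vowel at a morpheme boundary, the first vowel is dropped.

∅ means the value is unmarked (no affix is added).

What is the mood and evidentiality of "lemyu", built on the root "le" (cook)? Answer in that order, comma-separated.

Segment: le-em-yu.
mood: -em → optative.
evidentiality: -yu → witnessed.

optative, witnessed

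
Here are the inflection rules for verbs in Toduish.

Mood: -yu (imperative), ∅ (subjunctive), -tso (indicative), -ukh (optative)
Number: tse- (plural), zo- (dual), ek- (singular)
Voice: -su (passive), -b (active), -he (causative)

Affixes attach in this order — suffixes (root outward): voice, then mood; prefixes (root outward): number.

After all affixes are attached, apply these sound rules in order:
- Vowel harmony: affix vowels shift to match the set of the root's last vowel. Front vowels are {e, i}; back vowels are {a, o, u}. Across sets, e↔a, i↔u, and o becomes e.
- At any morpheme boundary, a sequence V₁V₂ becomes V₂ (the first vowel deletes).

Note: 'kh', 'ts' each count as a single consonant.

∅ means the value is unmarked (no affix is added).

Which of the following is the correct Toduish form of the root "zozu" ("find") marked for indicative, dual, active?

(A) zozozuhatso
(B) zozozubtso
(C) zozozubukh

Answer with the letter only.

Attach voice active -b → zozub.
Attach number dual zo- → zozozub.
Attach mood indicative -tso → zozozubtso.
Vowel harmony: no change.
Vowel deletion: no change.
So the correct form is zozozubtso, option (B).
(C) zozozubukh is wrong: it uses optative instead of indicative for mood.
(A) zozozuhatso is wrong: it uses causative instead of active for voice.

B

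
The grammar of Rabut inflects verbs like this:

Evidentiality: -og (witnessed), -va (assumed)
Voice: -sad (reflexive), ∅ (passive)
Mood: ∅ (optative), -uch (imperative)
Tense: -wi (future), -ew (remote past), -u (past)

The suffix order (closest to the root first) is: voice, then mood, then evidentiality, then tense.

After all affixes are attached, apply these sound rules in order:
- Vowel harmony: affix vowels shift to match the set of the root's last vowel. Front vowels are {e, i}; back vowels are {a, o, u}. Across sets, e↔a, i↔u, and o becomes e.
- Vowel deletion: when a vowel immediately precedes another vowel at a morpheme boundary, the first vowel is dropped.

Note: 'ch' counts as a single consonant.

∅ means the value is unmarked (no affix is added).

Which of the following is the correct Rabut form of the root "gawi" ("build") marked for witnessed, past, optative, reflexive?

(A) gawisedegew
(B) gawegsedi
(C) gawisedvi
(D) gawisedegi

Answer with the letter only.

D

Attach voice reflexive -sad → gawisad.
mood = optative: zero marking, form stays gawisad.
Attach evidentiality witnessed -og → gawisadog.
Attach tense past -u → gawisadogu.
Apply vowel harmony: gawisadogu → gawisedegi.
Vowel deletion: no change.
So the correct form is gawisedegi, option (D).
(A) gawisedegew is wrong: it uses remote past instead of past for tense.
(B) gawegsedi is wrong: it has the affixes in the wrong order.
(C) gawisedvi is wrong: it uses assumed instead of witnessed for evidentiality.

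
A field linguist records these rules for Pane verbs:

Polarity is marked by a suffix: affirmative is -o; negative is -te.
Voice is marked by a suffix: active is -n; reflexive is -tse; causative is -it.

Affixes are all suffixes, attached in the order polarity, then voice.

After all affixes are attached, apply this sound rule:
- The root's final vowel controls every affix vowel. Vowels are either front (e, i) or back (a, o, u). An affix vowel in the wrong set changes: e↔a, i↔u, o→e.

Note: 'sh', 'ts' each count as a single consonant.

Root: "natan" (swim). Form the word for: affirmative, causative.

natanout

Attach polarity affirmative -o → natano.
Attach voice causative -it → natanoit.
Apply vowel harmony: natanoit → natanout.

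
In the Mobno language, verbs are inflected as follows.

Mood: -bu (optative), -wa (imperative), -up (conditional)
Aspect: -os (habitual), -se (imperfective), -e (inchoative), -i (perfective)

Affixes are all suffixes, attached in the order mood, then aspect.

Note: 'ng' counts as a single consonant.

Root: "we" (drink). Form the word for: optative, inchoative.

webue

Attach mood optative -bu → webu.
Attach aspect inchoative -e → webue.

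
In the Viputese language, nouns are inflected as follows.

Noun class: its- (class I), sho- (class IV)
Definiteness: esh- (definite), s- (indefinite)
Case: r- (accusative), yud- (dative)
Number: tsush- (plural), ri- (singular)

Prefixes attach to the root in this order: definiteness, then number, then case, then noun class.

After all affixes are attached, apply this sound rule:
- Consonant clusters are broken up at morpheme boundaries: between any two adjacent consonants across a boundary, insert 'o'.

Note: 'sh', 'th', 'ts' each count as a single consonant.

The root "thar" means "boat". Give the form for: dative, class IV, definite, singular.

shoyudorieshothar

Attach definiteness definite esh- → eshthar.
Attach number singular ri- → rieshthar.
Attach case dative yud- → yudrieshthar.
Attach noun class class IV sho- → shoyudrieshthar.
Apply epenthesis: shoyudrieshthar → shoyudorieshothar.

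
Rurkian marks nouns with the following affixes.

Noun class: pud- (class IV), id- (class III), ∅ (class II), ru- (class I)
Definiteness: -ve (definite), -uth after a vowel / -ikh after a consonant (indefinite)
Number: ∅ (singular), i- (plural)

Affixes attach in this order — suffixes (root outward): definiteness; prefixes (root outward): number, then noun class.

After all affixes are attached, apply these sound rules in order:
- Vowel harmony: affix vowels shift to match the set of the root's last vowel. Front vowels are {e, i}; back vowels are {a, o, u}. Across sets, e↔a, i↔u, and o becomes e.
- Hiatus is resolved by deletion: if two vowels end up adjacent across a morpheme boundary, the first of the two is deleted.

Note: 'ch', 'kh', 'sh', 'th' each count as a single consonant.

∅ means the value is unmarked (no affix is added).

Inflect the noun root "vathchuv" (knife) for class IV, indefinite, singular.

pudvathchuvukh

Attach definiteness indefinite -ikh (after consonant 'v') → vathchuvikh.
number = singular: zero marking, form stays vathchuvikh.
Attach noun class class IV pud- → pudvathchuvikh.
Apply vowel harmony: pudvathchuvikh → pudvathchuvukh.
Vowel deletion: no change.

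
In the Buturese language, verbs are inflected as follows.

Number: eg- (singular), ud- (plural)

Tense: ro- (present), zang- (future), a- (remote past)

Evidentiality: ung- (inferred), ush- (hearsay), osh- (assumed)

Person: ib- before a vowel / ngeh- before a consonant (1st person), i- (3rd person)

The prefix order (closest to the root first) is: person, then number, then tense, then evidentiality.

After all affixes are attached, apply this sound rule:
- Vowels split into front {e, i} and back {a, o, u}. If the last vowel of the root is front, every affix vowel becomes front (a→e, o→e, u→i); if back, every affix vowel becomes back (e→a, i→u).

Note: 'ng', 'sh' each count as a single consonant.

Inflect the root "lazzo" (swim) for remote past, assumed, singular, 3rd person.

Attach person 3rd person i- → ilazzo.
Attach number singular eg- → egilazzo.
Attach tense remote past a- → aegilazzo.
Attach evidentiality assumed osh- → oshaegilazzo.
Apply vowel harmony: oshaegilazzo → oshaagulazzo.

oshaagulazzo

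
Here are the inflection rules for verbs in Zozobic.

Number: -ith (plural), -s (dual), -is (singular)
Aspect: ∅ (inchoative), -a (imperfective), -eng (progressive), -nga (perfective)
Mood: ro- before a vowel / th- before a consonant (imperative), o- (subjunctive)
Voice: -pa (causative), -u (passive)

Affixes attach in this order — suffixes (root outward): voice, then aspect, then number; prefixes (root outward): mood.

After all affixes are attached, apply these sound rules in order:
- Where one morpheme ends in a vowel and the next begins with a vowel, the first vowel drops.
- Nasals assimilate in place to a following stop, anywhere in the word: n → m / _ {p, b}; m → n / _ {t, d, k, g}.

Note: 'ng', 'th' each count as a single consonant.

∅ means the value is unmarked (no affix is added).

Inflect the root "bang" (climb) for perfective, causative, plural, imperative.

Attach voice causative -pa → bangpa.
Attach mood imperative th- (before consonant 'b') → thbangpa.
Attach aspect perfective -nga → thbangpanga.
Attach number plural -ith → thbangpangaith.
Apply vowel deletion: thbangpangaith → thbangpangith.
Nasal assimilation: no change.

thbangpangith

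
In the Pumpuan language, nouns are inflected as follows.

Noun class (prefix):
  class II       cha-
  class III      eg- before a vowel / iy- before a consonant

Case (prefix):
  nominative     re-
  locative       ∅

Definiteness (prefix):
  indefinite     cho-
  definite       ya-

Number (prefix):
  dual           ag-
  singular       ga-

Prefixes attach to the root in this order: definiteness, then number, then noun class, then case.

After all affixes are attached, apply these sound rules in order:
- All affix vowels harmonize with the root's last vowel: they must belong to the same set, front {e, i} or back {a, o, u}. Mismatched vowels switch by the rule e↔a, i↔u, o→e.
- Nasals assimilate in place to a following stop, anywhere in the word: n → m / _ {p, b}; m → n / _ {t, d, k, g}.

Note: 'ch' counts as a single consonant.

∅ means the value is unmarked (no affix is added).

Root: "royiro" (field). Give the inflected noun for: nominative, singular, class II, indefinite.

rachagachoroyiro

Attach definiteness indefinite cho- → choroyiro.
Attach number singular ga- → gachoroyiro.
Attach noun class class II cha- → chagachoroyiro.
Attach case nominative re- → rechagachoroyiro.
Apply vowel harmony: rechagachoroyiro → rachagachoroyiro.
Nasal assimilation: no change.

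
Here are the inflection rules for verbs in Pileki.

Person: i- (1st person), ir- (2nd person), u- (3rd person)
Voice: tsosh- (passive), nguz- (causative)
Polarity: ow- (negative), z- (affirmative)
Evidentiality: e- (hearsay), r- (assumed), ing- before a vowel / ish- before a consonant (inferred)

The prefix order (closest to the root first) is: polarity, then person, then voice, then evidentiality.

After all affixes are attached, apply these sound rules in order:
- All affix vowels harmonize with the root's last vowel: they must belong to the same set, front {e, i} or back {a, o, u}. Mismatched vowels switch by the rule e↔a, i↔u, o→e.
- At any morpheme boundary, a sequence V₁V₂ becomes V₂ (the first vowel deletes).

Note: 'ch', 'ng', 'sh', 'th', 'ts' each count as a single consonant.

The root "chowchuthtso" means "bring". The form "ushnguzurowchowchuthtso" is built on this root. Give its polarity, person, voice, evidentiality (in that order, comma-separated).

negative, 2nd person, causative, inferred

Segment: ish-nguz-ir-ow-chowchuthtso.
polarity: ow- → negative.
person: ir- → 2nd person.
voice: nguz- → causative.
evidentiality: ing/ish- → inferred.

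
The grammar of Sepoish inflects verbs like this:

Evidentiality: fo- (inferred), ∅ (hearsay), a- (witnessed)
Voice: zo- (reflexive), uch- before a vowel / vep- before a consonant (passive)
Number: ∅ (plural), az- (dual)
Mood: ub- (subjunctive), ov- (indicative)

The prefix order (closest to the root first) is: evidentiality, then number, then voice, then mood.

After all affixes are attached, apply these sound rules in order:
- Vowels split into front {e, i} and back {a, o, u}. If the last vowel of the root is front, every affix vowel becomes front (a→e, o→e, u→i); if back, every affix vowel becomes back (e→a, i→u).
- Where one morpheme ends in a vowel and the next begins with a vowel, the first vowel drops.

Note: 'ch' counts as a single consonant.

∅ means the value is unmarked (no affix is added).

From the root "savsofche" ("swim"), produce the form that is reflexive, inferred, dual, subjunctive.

Attach evidentiality inferred fo- → fosavsofche.
Attach number dual az- → azfosavsofche.
Attach voice reflexive zo- → zoazfosavsofche.
Attach mood subjunctive ub- → ubzoazfosavsofche.
Apply vowel harmony: ubzoazfosavsofche → ibzeezfesavsofche.
Apply vowel deletion: ibzeezfesavsofche → ibzezfesavsofche.

ibzezfesavsofche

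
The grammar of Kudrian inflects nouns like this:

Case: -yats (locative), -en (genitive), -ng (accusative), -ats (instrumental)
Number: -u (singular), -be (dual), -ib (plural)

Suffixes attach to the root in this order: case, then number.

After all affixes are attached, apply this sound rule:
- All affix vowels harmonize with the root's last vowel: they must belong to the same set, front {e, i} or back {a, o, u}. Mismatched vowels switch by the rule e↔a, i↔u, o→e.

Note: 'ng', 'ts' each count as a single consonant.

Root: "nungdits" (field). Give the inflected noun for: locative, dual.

Attach case locative -yats → nungditsyats.
Attach number dual -be → nungditsyatsbe.
Apply vowel harmony: nungditsyatsbe → nungditsyetsbe.

nungditsyetsbe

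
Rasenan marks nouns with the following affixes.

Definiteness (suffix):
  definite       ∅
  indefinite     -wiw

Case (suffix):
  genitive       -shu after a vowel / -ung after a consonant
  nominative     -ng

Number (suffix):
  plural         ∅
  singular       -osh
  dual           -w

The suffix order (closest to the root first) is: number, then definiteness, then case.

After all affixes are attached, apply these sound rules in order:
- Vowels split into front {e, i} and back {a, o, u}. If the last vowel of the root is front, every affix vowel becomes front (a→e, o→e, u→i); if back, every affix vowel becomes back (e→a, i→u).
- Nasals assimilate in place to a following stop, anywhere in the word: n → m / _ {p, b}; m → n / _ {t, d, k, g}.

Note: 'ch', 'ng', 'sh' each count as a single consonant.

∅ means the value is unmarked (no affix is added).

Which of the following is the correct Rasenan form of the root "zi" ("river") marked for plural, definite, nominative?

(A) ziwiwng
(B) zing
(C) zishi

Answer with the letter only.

number = plural: zero marking, form stays zi.
definiteness = definite: zero marking, form stays zi.
Attach case nominative -ng → zing.
Vowel harmony: no change.
Nasal assimilation: no change.
So the correct form is zing, option (B).
(C) zishi is wrong: it uses genitive instead of nominative for case.
(A) ziwiwng is wrong: it uses indefinite instead of definite for definiteness.

B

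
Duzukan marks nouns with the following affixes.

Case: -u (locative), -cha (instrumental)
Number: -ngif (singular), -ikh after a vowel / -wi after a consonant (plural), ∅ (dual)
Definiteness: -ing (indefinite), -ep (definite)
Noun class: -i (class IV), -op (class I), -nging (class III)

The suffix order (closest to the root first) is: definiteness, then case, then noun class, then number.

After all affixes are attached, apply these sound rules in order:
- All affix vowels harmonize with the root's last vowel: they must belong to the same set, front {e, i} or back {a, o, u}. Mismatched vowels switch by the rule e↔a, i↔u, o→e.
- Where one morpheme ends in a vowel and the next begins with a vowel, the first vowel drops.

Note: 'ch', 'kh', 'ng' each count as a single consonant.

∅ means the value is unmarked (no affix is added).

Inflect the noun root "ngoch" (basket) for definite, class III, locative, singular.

ngochapungungnguf

Attach definiteness definite -ep → ngochep.
Attach case locative -u → ngochepu.
Attach noun class class III -nging → ngochepunging.
Attach number singular -ngif → ngochepungingngif.
Apply vowel harmony: ngochepungingngif → ngochapungungnguf.
Vowel deletion: no change.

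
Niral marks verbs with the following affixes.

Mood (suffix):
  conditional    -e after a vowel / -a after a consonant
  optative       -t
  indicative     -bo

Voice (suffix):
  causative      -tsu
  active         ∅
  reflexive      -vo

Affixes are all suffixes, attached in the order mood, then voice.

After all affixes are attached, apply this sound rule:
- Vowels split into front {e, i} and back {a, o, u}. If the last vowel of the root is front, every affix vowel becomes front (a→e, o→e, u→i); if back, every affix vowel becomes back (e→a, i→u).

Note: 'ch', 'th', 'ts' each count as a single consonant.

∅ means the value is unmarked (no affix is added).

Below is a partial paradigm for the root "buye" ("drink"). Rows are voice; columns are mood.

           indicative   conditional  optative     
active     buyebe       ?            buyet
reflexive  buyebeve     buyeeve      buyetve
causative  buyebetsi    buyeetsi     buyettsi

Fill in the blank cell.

Attach mood conditional -e (after vowel 'e') → buyee.
voice = active: zero marking, form stays buyee.
Vowel harmony: no change.

buyee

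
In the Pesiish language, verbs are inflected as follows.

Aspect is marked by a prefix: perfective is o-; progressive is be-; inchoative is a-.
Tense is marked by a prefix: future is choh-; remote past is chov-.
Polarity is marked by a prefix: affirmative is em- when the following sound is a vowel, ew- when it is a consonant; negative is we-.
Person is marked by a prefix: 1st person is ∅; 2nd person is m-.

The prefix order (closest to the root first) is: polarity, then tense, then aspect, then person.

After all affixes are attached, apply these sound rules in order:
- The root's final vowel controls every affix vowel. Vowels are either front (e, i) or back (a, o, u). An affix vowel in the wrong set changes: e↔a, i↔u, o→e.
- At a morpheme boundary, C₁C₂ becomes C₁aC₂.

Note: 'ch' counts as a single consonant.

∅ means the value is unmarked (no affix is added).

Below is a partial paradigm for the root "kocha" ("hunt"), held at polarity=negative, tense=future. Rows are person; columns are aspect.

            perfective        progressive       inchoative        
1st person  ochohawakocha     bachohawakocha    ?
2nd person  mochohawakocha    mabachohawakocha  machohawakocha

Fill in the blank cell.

achohawakocha

Attach polarity negative we- → wekocha.
Attach tense future choh- → chohwekocha.
Attach aspect inchoative a- → achohwekocha.
person = 1st person: zero marking, form stays achohwekocha.
Apply vowel harmony: achohwekocha → achohwakocha.
Apply epenthesis: achohwakocha → achohawakocha.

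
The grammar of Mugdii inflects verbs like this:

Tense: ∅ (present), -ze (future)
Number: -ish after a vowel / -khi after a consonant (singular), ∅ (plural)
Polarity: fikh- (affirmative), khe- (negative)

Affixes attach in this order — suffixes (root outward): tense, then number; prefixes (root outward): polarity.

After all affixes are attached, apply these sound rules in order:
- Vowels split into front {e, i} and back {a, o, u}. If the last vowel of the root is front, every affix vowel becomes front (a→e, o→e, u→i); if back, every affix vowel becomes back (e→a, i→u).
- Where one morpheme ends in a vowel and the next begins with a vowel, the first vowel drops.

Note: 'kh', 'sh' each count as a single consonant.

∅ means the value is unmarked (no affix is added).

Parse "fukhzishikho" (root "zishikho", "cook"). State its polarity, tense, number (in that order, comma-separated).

affirmative, present, plural

Segment: fikh-zishikho.
polarity: fikh- → affirmative.
tense: ∅ → present.
number: ∅ → plural.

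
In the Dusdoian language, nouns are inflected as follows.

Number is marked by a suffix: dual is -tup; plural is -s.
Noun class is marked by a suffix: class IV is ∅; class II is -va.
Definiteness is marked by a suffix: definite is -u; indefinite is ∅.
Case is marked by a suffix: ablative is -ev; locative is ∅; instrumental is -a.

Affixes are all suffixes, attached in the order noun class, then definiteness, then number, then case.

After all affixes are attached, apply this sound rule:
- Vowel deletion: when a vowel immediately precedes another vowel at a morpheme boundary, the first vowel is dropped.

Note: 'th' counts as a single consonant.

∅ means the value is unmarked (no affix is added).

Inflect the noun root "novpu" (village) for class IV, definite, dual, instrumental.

noun class = class IV: zero marking, form stays novpu.
Attach definiteness definite -u → novpuu.
Attach number dual -tup → novpuutup.
Attach case instrumental -a → novpuutupa.
Apply vowel deletion: novpuutupa → novputupa.

novputupa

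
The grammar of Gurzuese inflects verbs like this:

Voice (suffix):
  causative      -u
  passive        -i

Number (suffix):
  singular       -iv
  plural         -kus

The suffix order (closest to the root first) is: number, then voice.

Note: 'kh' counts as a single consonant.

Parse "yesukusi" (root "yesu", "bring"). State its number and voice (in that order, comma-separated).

plural, passive

Segment: yesu-kus-i.
number: -kus → plural.
voice: -i → passive.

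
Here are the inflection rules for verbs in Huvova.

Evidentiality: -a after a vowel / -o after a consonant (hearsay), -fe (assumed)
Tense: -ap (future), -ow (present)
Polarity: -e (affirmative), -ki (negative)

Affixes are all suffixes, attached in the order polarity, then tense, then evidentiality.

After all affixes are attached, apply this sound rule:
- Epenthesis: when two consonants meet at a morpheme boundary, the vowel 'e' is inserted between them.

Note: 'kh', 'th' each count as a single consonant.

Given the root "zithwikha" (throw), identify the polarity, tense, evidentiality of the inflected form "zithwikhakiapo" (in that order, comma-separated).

Segment: zithwikha-ki-ap-o.
polarity: -ki → negative.
tense: -ap → future.
evidentiality: -a/o → hearsay.

negative, future, hearsay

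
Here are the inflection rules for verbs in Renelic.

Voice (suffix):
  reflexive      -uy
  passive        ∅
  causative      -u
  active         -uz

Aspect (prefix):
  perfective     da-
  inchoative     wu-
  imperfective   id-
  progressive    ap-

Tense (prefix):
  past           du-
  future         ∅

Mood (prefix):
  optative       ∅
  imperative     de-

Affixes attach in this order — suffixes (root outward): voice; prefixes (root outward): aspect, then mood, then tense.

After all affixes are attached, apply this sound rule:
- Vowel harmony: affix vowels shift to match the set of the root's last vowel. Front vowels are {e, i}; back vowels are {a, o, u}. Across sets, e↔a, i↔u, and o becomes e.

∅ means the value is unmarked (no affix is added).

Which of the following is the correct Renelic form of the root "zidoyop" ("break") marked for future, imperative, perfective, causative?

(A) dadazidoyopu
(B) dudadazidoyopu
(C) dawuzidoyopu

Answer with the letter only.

Attach aspect perfective da- → dazidoyop.
Attach mood imperative de- → dedazidoyop.
tense = future: zero marking, form stays dedazidoyop.
Attach voice causative -u → dedazidoyopu.
Apply vowel harmony: dedazidoyopu → dadazidoyopu.
So the correct form is dadazidoyopu, option (A).
(C) dawuzidoyopu is wrong: it uses inchoative instead of perfective for aspect.
(B) dudadazidoyopu is wrong: it uses past instead of future for tense.

A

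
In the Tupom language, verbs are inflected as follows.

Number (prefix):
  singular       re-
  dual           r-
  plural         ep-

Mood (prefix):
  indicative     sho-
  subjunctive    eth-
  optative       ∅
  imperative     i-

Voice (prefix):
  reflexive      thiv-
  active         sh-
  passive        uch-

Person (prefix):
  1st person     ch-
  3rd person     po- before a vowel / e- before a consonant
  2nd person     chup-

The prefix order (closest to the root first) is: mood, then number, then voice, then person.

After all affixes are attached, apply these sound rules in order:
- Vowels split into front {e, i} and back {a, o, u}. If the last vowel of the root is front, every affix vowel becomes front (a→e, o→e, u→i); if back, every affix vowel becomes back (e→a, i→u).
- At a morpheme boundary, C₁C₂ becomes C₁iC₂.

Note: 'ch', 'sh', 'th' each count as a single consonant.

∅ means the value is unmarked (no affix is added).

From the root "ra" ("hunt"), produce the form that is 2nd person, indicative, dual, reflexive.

chupithuvirishora

Attach mood indicative sho- → shora.
Attach number dual r- → rshora.
Attach voice reflexive thiv- → thivrshora.
Attach person 2nd person chup- → chupthivrshora.
Apply vowel harmony: chupthivrshora → chupthuvrshora.
Apply epenthesis: chupthuvrshora → chupithuvirishora.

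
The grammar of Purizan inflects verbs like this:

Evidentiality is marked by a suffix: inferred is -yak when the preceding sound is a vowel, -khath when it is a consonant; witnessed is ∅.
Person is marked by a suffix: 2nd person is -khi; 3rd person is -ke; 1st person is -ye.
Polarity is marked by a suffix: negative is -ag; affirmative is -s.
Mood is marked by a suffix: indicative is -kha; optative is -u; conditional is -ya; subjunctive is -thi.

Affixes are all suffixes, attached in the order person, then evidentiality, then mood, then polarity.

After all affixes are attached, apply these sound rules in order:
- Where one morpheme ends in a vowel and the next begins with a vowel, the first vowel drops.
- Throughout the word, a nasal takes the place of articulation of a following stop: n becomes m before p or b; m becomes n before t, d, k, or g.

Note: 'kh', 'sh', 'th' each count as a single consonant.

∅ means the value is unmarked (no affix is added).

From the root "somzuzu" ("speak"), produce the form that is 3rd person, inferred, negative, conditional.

somzuzukeyakyag

Attach person 3rd person -ke → somzuzuke.
Attach evidentiality inferred -yak (after vowel 'e') → somzuzukeyak.
Attach mood conditional -ya → somzuzukeyakya.
Attach polarity negative -ag → somzuzukeyakyaag.
Apply vowel deletion: somzuzukeyakyaag → somzuzukeyakyag.
Nasal assimilation: no change.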